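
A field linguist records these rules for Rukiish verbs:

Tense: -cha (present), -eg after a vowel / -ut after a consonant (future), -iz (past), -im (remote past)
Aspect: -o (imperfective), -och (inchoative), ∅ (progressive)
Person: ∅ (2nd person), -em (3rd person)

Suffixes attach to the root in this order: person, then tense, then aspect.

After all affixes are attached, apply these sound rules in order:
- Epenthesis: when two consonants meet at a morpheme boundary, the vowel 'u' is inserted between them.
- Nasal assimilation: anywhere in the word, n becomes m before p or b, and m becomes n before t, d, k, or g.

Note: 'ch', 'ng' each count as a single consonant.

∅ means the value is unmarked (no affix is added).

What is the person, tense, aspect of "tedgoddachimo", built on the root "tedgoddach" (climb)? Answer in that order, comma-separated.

2nd person, remote past, imperfective

Segment: tedgoddach-im-o.
person: ∅ → 2nd person.
tense: -im → remote past.
aspect: -o → imperfective.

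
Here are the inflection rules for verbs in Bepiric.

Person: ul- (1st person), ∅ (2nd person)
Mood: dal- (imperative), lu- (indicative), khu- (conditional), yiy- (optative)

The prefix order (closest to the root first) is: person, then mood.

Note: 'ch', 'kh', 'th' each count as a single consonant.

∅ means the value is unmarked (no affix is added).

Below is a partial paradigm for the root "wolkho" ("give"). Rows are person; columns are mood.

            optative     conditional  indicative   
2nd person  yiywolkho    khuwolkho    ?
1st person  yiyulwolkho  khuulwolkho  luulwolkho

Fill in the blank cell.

luwolkho

person = 2nd person: zero marking, form stays wolkho.
Attach mood indicative lu- → luwolkho.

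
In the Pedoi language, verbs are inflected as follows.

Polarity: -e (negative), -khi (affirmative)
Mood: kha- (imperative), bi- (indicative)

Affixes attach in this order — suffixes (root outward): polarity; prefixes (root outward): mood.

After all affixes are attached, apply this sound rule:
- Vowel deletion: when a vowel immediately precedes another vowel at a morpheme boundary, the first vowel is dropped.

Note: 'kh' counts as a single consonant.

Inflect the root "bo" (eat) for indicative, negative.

bibe

Attach mood indicative bi- → bibo.
Attach polarity negative -e → biboe.
Apply vowel deletion: biboe → bibe.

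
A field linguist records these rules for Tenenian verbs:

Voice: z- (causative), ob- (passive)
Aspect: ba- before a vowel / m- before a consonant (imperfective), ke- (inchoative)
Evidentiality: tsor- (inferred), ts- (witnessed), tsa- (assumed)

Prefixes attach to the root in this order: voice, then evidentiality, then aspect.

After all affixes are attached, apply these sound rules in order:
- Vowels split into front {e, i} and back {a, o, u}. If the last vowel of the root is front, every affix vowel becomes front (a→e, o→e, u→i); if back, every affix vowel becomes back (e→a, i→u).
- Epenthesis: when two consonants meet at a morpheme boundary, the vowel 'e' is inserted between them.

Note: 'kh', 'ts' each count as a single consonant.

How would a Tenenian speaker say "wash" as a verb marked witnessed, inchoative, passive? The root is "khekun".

katsobekhekun

Attach voice passive ob- → obkhekun.
Attach evidentiality witnessed ts- → tsobkhekun.
Attach aspect inchoative ke- → ketsobkhekun.
Apply vowel harmony: ketsobkhekun → katsobkhekun.
Apply epenthesis: katsobkhekun → katsobekhekun.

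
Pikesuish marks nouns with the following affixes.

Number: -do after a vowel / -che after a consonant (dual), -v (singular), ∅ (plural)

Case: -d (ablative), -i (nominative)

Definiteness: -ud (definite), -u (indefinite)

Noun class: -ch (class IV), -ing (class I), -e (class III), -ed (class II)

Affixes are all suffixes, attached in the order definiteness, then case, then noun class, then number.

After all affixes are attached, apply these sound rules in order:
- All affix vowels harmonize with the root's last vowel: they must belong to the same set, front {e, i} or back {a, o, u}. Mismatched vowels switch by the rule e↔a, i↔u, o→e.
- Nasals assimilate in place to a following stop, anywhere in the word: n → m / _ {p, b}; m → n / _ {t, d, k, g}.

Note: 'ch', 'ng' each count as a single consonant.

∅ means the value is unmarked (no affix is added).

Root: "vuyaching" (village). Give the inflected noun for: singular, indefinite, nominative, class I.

Attach definiteness indefinite -u → vuyachingu.
Attach case nominative -i → vuyachingui.
Attach noun class class I -ing → vuyachinguiing.
Attach number singular -v → vuyachinguiingv.
Apply vowel harmony: vuyachinguiingv → vuyachingiiingv.
Nasal assimilation: no change.

vuyachingiiingv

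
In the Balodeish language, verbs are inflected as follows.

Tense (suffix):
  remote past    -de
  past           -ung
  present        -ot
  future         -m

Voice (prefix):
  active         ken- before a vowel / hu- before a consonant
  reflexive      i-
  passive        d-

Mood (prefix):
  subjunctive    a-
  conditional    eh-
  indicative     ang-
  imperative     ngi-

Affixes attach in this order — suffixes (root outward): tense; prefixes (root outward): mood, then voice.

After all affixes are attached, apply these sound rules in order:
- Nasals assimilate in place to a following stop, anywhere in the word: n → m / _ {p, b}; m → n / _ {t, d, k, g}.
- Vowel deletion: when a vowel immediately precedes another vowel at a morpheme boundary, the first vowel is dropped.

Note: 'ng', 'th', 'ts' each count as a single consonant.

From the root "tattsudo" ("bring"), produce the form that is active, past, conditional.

Attach tense past -ung → tattsudoung.
Attach mood conditional eh- → ehtattsudoung.
Attach voice active ken- (before vowel 'e') → kenehtattsudoung.
Nasal assimilation: no change.
Apply vowel deletion: kenehtattsudoung → kenehtattsudung.

kenehtattsudung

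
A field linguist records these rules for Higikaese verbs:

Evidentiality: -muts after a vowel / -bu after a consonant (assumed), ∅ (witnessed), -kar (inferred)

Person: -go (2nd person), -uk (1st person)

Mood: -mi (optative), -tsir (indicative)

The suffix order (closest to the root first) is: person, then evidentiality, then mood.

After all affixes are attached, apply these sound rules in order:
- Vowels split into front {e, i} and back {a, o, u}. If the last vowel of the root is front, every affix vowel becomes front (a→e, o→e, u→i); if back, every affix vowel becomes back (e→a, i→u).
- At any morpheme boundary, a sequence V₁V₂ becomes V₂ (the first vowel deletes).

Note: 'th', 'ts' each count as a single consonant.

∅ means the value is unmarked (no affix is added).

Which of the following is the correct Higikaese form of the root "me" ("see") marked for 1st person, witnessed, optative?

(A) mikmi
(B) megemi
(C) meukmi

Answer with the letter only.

A

Attach person 1st person -uk → meuk.
evidentiality = witnessed: zero marking, form stays meuk.
Attach mood optative -mi → meukmi.
Apply vowel harmony: meukmi → meikmi.
Apply vowel deletion: meikmi → mikmi.
So the correct form is mikmi, option (A).
(C) meukmi is wrong: it fails to apply the sound rule(s).
(B) megemi is wrong: it uses 2nd person instead of 1st person for person.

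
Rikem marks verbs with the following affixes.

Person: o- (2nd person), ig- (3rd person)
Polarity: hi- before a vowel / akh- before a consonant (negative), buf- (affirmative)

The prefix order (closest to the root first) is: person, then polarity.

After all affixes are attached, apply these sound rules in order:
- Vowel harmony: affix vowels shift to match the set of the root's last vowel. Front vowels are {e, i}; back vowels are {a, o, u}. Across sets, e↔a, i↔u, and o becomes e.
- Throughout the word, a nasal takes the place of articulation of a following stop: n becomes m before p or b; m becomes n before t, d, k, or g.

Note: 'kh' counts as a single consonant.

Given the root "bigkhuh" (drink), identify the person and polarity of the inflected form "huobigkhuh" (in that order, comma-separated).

Segment: hi-o-bigkhuh.
person: o- → 2nd person.
polarity: hi/akh- → negative.

2nd person, negative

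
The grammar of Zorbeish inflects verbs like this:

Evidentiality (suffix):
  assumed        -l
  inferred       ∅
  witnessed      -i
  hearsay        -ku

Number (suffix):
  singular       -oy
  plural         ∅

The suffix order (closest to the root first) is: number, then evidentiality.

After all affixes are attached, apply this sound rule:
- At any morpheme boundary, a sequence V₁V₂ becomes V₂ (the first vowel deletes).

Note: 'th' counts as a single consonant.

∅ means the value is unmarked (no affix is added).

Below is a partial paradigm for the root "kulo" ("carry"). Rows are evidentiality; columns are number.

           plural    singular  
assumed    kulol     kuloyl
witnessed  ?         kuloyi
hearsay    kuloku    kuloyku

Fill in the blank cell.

kuli

number = plural: zero marking, form stays kulo.
Attach evidentiality witnessed -i → kuloi.
Apply vowel deletion: kuloi → kuli.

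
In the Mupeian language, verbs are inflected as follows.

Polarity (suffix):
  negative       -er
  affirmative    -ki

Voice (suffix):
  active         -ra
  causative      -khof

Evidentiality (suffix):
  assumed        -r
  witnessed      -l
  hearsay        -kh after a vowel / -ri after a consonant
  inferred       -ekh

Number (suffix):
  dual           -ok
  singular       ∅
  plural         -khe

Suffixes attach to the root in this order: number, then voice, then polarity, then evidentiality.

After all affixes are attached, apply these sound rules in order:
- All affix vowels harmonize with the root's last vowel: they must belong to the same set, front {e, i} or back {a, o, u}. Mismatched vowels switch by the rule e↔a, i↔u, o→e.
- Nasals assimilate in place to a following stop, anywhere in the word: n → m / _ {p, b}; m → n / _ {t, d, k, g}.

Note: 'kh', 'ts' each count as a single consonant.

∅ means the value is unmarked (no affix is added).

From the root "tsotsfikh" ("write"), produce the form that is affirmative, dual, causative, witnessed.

Attach number dual -ok → tsotsfikhok.
Attach voice causative -khof → tsotsfikhokkhof.
Attach polarity affirmative -ki → tsotsfikhokkhofki.
Attach evidentiality witnessed -l → tsotsfikhokkhofkil.
Apply vowel harmony: tsotsfikhokkhofkil → tsotsfikhekkhefkil.
Nasal assimilation: no change.

tsotsfikhekkhefkil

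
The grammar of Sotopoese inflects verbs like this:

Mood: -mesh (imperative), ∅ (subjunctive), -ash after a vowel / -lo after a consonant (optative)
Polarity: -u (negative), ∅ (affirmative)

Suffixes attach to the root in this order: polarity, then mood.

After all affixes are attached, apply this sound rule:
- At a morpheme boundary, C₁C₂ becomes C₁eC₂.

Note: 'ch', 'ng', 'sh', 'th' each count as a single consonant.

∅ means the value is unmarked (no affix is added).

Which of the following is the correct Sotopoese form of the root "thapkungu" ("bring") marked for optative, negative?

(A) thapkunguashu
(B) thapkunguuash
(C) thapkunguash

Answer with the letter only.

B

Attach polarity negative -u → thapkunguu.
Attach mood optative -ash (after vowel 'u') → thapkunguuash.
Epenthesis: no change.
So the correct form is thapkunguuash, option (B).
(C) thapkunguash is wrong: it uses affirmative instead of negative for polarity.
(A) thapkunguashu is wrong: it has the affixes in the wrong order.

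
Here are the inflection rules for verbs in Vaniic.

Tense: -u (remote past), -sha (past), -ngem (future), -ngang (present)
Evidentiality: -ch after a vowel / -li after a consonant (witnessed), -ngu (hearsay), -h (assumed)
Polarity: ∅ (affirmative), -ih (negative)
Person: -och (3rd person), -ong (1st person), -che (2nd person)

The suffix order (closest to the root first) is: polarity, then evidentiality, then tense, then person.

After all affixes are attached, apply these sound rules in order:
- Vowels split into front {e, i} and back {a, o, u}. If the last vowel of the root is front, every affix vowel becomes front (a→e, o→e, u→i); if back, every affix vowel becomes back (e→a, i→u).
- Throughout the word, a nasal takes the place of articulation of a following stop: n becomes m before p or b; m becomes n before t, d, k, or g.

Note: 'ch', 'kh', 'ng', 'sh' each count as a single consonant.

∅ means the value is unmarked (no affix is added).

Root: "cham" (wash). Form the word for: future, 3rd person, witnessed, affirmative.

chamlungamoch

polarity = affirmative: zero marking, form stays cham.
Attach evidentiality witnessed -li (after consonant 'm') → chamli.
Attach tense future -ngem → chamlingem.
Attach person 3rd person -och → chamlingemoch.
Apply vowel harmony: chamlingemoch → chamlungamoch.
Nasal assimilation: no change.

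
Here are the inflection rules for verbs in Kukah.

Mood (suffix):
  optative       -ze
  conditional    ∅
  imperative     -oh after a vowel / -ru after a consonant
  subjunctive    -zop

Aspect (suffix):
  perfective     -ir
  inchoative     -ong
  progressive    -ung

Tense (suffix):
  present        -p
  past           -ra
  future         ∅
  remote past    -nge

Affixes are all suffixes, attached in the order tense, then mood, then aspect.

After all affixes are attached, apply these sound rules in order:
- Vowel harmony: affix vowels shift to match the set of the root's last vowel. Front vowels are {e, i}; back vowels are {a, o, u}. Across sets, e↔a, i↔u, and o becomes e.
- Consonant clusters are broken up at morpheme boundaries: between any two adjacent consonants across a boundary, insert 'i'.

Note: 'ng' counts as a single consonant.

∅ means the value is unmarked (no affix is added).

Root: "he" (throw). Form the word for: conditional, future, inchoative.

heeng

tense = future: zero marking, form stays he.
mood = conditional: zero marking, form stays he.
Attach aspect inchoative -ong → heong.
Apply vowel harmony: heong → heeng.
Epenthesis: no change.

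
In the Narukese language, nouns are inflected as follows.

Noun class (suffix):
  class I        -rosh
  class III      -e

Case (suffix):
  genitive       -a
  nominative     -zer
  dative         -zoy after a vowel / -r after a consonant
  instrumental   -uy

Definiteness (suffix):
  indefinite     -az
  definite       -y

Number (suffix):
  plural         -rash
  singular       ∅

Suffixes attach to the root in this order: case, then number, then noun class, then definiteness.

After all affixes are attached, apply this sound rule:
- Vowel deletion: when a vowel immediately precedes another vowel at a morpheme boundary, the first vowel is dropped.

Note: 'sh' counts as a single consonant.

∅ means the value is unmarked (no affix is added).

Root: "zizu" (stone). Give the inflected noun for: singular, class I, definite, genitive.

zizaroshy

Attach case genitive -a → zizua.
number = singular: zero marking, form stays zizua.
Attach noun class class I -rosh → zizuarosh.
Attach definiteness definite -y → zizuaroshy.
Apply vowel deletion: zizuaroshy → zizaroshy.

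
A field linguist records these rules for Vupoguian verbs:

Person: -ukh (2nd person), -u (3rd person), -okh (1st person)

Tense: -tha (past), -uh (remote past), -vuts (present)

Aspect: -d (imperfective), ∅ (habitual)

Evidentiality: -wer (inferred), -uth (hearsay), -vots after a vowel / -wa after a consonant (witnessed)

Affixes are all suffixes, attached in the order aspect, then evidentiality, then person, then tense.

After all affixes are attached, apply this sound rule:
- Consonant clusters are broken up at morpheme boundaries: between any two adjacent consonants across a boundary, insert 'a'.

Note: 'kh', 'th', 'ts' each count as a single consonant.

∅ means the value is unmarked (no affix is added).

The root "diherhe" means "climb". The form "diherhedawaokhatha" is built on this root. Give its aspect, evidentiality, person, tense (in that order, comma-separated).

Segment: diherhe-d-wa-okh-tha.
aspect: -d → imperfective.
evidentiality: -vots/wa → witnessed.
person: -okh → 1st person.
tense: -tha → past.

imperfective, witnessed, 1st person, past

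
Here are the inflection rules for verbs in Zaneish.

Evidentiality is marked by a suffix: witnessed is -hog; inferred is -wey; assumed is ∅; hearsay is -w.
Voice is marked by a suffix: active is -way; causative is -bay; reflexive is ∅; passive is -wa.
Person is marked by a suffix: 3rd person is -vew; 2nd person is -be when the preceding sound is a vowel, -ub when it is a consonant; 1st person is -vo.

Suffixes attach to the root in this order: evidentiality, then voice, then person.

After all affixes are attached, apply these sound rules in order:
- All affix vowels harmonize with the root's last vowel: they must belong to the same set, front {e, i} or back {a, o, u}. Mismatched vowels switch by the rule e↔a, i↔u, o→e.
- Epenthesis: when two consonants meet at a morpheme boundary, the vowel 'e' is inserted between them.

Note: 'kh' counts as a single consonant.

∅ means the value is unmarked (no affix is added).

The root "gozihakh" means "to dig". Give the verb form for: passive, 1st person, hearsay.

Attach evidentiality hearsay -w → gozihakhw.
Attach voice passive -wa → gozihakhwwa.
Attach person 1st person -vo → gozihakhwwavo.
Vowel harmony: no change.
Apply epenthesis: gozihakhwwavo → gozihakhewewavo.

gozihakhewewavo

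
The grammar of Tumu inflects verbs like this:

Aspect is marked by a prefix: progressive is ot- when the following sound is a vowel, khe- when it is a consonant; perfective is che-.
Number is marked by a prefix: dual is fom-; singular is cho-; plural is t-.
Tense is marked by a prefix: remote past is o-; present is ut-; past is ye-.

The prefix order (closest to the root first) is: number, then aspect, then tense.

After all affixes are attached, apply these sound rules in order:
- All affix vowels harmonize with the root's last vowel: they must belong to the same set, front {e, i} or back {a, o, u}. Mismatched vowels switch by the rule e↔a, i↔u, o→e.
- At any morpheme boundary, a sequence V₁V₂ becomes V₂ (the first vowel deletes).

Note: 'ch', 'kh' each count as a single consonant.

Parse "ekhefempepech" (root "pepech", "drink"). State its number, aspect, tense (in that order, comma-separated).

dual, progressive, remote past

Segment: o-khe-fom-pepech.
number: fom- → dual.
aspect: ot/khe- → progressive.
tense: o- → remote past.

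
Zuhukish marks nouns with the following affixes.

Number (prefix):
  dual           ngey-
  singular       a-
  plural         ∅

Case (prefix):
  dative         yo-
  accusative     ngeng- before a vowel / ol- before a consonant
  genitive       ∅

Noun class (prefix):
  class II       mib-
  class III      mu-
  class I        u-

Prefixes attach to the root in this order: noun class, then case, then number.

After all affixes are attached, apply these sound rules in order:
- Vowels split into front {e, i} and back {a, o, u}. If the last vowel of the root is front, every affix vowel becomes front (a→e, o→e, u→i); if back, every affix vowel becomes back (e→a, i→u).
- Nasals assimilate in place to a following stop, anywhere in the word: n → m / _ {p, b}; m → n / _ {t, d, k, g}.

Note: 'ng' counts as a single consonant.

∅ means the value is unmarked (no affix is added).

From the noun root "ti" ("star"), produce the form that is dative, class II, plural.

yemibti

Attach noun class class II mib- → mibti.
Attach case dative yo- → yomibti.
number = plural: zero marking, form stays yomibti.
Apply vowel harmony: yomibti → yemibti.
Nasal assimilation: no change.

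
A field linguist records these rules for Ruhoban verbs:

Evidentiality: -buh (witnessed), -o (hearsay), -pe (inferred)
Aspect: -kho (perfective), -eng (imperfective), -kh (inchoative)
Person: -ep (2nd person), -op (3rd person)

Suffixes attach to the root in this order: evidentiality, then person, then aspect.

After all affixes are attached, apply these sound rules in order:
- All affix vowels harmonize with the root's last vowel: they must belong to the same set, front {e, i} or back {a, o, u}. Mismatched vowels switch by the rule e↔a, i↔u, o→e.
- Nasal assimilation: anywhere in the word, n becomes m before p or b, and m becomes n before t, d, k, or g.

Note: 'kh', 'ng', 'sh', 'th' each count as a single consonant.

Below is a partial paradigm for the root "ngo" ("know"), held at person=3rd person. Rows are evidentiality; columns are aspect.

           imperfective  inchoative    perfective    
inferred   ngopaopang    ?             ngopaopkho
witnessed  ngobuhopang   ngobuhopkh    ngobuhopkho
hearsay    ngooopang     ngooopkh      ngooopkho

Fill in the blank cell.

ngopaopkh

Attach evidentiality inferred -pe → ngope.
Attach person 3rd person -op → ngopeop.
Attach aspect inchoative -kh → ngopeopkh.
Apply vowel harmony: ngopeopkh → ngopaopkh.
Nasal assimilation: no change.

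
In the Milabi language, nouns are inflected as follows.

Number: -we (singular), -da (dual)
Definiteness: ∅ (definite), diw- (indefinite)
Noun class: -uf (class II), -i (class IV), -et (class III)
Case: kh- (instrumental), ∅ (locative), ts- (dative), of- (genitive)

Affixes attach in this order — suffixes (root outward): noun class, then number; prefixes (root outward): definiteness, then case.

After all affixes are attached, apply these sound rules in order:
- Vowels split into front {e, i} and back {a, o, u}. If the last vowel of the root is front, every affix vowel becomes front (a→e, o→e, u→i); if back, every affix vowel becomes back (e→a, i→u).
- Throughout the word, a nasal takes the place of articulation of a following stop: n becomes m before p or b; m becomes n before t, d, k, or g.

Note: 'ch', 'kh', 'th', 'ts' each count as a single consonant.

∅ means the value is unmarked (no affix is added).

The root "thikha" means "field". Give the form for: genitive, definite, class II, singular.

ofthikhaufwa

definiteness = definite: zero marking, form stays thikha.
Attach case genitive of- → ofthikha.
Attach noun class class II -uf → ofthikhauf.
Attach number singular -we → ofthikhaufwe.
Apply vowel harmony: ofthikhaufwe → ofthikhaufwa.
Nasal assimilation: no change.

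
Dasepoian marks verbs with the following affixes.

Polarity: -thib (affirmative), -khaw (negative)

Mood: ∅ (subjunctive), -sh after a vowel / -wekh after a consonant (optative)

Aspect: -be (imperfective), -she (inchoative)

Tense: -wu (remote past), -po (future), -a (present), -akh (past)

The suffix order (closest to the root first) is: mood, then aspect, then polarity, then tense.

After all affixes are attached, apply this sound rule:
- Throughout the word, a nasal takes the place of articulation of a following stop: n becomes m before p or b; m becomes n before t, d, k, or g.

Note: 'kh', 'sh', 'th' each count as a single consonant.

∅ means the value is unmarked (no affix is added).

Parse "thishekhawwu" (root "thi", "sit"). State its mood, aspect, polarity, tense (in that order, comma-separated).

subjunctive, inchoative, negative, remote past

Segment: thi-she-khaw-wu.
mood: ∅ → subjunctive.
aspect: -she → inchoative.
polarity: -khaw → negative.
tense: -wu → remote past.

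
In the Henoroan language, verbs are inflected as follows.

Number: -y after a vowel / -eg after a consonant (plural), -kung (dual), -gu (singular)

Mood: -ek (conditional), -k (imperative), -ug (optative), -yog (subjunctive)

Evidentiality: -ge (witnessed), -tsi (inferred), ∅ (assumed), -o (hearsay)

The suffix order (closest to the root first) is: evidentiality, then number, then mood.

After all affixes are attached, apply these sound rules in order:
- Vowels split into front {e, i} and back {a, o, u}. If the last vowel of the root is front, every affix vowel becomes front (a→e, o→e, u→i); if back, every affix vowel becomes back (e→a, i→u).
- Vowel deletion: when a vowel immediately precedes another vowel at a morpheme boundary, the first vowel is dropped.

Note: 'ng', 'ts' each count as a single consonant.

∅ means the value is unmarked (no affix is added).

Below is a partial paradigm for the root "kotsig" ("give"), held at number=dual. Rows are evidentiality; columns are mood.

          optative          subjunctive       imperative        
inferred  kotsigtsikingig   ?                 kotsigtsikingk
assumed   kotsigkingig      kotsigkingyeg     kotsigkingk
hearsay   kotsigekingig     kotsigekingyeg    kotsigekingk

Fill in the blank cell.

Attach evidentiality inferred -tsi → kotsigtsi.
Attach number dual -kung → kotsigtsikung.
Attach mood subjunctive -yog → kotsigtsikungyog.
Apply vowel harmony: kotsigtsikungyog → kotsigtsikingyeg.
Vowel deletion: no change.

kotsigtsikingyeg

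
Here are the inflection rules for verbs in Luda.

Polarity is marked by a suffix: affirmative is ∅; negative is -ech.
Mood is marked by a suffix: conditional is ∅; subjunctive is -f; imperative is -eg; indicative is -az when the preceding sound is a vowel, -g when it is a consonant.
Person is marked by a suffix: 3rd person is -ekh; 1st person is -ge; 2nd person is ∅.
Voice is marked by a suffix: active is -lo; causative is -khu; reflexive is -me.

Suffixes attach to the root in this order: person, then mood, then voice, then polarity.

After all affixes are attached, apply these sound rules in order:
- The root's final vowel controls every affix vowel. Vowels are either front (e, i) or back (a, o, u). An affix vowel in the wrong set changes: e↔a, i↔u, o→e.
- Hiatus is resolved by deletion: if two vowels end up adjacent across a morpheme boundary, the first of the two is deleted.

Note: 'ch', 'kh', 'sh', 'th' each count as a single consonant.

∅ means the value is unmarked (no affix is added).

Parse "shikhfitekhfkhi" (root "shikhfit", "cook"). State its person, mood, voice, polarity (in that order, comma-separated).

Segment: shikhfit-ekh-f-khu.
person: -ekh → 3rd person.
mood: -f → subjunctive.
voice: -khu → causative.
polarity: ∅ → affirmative.

3rd person, subjunctive, causative, affirmative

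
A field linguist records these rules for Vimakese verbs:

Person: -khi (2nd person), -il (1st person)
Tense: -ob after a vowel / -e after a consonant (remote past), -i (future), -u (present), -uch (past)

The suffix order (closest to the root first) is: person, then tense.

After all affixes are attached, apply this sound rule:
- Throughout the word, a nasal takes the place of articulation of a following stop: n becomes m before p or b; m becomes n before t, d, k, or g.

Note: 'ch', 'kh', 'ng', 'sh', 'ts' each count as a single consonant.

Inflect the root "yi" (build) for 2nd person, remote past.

Attach person 2nd person -khi → yikhi.
Attach tense remote past -ob (after vowel 'i') → yikhiob.
Nasal assimilation: no change.

yikhiob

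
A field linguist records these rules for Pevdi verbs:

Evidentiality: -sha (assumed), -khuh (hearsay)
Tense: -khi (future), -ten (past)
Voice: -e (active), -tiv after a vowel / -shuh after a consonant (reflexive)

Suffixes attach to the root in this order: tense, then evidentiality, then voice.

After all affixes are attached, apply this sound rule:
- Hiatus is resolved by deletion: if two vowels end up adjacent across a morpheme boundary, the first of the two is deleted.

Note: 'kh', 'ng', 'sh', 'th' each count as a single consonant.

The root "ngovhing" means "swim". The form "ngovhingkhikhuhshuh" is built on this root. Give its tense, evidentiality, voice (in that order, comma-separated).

Segment: ngovhing-khi-khuh-shuh.
tense: -khi → future.
evidentiality: -khuh → hearsay.
voice: -tiv/shuh → reflexive.

future, hearsay, reflexive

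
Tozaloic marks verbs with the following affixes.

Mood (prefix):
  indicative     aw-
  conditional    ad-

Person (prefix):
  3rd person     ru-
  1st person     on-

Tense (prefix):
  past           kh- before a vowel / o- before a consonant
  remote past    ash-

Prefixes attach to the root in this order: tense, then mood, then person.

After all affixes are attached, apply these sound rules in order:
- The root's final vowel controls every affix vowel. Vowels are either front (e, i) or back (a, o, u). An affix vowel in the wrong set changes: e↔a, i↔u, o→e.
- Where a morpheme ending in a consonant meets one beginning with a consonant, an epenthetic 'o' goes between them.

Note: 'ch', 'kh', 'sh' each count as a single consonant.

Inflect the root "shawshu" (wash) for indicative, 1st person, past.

onawoshawshu

Attach tense past o- (before consonant 'sh') → oshawshu.
Attach mood indicative aw- → awoshawshu.
Attach person 1st person on- → onawoshawshu.
Vowel harmony: no change.
Epenthesis: no change.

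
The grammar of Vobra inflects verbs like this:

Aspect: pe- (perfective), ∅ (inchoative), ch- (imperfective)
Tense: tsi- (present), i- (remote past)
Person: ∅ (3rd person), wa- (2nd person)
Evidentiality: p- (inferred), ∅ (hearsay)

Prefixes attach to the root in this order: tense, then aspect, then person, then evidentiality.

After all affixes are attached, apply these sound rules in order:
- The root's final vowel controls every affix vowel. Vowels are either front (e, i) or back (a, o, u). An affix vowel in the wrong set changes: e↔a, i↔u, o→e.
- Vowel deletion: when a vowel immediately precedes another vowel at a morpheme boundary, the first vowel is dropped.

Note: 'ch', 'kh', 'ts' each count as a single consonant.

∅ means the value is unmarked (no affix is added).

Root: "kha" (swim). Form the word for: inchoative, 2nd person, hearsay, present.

Attach tense present tsi- → tsikha.
aspect = inchoative: zero marking, form stays tsikha.
Attach person 2nd person wa- → watsikha.
evidentiality = hearsay: zero marking, form stays watsikha.
Apply vowel harmony: watsikha → watsukha.
Vowel deletion: no change.

watsukha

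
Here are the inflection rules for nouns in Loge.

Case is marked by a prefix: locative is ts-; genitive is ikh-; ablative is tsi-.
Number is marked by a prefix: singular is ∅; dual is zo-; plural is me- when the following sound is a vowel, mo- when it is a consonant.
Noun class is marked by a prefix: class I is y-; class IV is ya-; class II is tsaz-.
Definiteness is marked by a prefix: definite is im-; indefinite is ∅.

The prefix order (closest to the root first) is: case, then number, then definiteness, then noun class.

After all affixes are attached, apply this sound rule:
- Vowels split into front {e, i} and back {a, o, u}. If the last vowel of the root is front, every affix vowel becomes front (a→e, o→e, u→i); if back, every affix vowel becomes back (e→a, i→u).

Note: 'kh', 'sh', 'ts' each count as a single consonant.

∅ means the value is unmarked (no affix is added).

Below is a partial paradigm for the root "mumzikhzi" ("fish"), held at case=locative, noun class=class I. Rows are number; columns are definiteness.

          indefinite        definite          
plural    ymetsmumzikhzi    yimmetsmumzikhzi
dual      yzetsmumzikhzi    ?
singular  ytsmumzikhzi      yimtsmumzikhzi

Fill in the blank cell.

Attach case locative ts- → tsmumzikhzi.
Attach number dual zo- → zotsmumzikhzi.
Attach definiteness definite im- → imzotsmumzikhzi.
Attach noun class class I y- → yimzotsmumzikhzi.
Apply vowel harmony: yimzotsmumzikhzi → yimzetsmumzikhzi.

yimzetsmumzikhzi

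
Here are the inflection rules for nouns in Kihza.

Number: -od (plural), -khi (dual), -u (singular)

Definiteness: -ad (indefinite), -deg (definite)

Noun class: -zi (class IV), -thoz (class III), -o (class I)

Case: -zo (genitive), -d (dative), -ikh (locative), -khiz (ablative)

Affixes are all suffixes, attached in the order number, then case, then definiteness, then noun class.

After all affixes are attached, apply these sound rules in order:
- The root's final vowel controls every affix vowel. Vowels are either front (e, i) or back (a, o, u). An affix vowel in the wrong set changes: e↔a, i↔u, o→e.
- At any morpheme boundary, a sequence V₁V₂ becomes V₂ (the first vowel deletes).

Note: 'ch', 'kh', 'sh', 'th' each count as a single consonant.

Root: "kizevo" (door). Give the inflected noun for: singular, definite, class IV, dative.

Attach number singular -u → kizevou.
Attach case dative -d → kizevoud.
Attach definiteness definite -deg → kizevouddeg.
Attach noun class class IV -zi → kizevouddegzi.
Apply vowel harmony: kizevouddegzi → kizevouddagzu.
Apply vowel deletion: kizevouddagzu → kizevuddagzu.

kizevuddagzu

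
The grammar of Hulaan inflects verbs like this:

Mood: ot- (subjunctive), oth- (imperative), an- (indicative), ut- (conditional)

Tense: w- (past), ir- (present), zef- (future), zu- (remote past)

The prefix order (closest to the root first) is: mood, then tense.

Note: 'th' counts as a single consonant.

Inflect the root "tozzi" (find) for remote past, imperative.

zuothtozzi

Attach mood imperative oth- → othtozzi.
Attach tense remote past zu- → zuothtozzi.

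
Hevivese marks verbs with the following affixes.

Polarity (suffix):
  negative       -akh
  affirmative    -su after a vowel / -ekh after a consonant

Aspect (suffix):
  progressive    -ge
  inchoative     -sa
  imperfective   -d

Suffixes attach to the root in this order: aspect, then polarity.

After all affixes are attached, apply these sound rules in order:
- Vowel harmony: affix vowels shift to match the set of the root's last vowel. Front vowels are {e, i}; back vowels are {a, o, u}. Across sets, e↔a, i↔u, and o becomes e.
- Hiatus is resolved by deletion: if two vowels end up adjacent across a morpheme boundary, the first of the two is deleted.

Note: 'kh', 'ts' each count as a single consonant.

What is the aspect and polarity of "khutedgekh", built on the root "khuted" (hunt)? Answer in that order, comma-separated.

progressive, negative

Segment: khuted-ge-akh.
aspect: -ge → progressive.
polarity: -akh → negative.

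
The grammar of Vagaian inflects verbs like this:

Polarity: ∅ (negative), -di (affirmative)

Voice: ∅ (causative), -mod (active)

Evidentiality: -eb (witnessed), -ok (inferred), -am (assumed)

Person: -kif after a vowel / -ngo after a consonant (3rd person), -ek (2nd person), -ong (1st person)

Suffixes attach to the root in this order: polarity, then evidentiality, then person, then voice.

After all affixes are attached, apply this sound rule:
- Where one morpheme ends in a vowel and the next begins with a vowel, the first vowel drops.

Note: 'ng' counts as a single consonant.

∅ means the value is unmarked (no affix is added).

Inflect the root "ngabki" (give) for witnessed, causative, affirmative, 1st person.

Attach polarity affirmative -di → ngabkidi.
Attach evidentiality witnessed -eb → ngabkidieb.
Attach person 1st person -ong → ngabkidiebong.
voice = causative: zero marking, form stays ngabkidiebong.
Apply vowel deletion: ngabkidiebong → ngabkidebong.

ngabkidebong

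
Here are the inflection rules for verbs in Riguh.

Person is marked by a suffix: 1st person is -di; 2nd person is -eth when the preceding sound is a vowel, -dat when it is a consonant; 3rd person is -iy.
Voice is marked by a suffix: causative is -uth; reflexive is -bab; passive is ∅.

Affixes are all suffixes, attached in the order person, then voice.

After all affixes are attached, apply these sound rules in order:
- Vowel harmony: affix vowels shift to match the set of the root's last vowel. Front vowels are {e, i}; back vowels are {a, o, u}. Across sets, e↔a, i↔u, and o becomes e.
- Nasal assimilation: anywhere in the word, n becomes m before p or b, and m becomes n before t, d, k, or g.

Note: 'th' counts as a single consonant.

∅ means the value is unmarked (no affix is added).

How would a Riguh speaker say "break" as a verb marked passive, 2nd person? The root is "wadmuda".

wadmudaath

Attach person 2nd person -eth (after vowel 'a') → wadmudaeth.
voice = passive: zero marking, form stays wadmudaeth.
Apply vowel harmony: wadmudaeth → wadmudaath.
Nasal assimilation: no change.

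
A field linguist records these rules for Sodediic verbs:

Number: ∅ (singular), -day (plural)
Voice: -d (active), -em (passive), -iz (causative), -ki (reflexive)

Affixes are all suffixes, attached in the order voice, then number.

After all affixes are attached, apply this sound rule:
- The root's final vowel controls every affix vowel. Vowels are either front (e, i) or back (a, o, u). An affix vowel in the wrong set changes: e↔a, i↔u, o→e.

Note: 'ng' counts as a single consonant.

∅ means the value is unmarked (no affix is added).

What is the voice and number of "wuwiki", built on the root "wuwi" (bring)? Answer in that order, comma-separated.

reflexive, singular

Segment: wuwi-ki.
voice: -ki → reflexive.
number: ∅ → singular.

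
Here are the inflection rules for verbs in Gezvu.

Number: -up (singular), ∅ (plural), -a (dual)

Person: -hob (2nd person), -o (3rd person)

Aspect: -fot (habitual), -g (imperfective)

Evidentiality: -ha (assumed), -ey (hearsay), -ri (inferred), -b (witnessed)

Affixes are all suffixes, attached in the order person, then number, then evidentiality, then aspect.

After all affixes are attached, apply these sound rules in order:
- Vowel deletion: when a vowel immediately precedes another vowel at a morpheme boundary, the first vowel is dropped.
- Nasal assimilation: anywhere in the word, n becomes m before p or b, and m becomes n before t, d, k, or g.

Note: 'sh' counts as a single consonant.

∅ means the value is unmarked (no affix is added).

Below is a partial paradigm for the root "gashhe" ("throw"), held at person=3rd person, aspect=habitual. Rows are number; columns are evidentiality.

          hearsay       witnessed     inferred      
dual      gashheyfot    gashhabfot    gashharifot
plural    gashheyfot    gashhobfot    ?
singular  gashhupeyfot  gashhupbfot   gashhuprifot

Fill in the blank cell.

gashhorifot

Attach person 3rd person -o → gashheo.
number = plural: zero marking, form stays gashheo.
Attach evidentiality inferred -ri → gashheori.
Attach aspect habitual -fot → gashheorifot.
Apply vowel deletion: gashheorifot → gashhorifot.
Nasal assimilation: no change.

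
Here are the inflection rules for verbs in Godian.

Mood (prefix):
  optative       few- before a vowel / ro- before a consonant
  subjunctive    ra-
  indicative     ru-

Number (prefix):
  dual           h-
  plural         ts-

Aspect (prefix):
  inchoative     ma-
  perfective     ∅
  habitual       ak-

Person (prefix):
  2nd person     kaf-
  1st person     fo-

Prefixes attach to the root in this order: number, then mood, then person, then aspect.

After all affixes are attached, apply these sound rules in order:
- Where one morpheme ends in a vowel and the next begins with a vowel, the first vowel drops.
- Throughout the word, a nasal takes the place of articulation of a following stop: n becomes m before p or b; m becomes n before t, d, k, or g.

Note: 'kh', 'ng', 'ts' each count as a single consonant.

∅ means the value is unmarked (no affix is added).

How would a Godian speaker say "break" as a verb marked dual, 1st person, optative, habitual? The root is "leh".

Attach number dual h- → hleh.
Attach mood optative ro- (before consonant 'h') → rohleh.
Attach person 1st person fo- → forohleh.
Attach aspect habitual ak- → akforohleh.
Vowel deletion: no change.
Nasal assimilation: no change.

akforohleh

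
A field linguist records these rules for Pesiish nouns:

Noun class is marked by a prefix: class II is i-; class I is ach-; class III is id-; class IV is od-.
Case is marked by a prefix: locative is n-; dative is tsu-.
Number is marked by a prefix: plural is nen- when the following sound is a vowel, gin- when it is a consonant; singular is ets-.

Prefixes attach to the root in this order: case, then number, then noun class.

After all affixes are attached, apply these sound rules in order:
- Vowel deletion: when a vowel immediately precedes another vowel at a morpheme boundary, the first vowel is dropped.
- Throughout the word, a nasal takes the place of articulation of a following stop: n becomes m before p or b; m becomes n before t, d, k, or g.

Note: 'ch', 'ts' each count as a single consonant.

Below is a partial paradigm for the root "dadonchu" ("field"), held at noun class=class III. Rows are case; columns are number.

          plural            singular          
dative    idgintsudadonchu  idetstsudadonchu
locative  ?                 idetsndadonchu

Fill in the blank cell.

Attach case locative n- → ndadonchu.
Attach number plural gin- (before consonant 'n') → ginndadonchu.
Attach noun class class III id- → idginndadonchu.
Vowel deletion: no change.
Nasal assimilation: no change.

idginndadonchu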